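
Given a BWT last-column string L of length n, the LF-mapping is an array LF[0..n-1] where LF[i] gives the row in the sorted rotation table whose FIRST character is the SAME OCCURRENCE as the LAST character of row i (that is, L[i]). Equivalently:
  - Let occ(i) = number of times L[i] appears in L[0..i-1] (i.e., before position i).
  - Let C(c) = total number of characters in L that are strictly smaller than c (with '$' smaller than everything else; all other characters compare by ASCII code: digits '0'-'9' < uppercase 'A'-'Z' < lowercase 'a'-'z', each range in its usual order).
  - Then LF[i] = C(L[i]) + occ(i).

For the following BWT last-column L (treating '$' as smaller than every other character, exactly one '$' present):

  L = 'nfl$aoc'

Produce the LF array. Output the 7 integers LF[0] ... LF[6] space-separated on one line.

Char counts: '$':1, 'a':1, 'c':1, 'f':1, 'l':1, 'n':1, 'o':1
C (first-col start): C('$')=0, C('a')=1, C('c')=2, C('f')=3, C('l')=4, C('n')=5, C('o')=6
L[0]='n': occ=0, LF[0]=C('n')+0=5+0=5
L[1]='f': occ=0, LF[1]=C('f')+0=3+0=3
L[2]='l': occ=0, LF[2]=C('l')+0=4+0=4
L[3]='$': occ=0, LF[3]=C('$')+0=0+0=0
L[4]='a': occ=0, LF[4]=C('a')+0=1+0=1
L[5]='o': occ=0, LF[5]=C('o')+0=6+0=6
L[6]='c': occ=0, LF[6]=C('c')+0=2+0=2

Answer: 5 3 4 0 1 6 2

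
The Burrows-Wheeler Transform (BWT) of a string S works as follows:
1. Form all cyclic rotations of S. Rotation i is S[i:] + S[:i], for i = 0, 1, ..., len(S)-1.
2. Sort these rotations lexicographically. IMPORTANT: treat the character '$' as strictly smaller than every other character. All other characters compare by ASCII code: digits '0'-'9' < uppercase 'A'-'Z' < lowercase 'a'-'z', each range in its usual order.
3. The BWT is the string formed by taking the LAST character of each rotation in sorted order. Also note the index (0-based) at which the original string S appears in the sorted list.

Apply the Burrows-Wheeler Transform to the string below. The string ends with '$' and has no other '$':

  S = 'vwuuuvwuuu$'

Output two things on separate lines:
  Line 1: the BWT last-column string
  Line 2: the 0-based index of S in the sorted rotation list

Answer: uuuwwuuu$vv
8

Derivation:
All 11 rotations (rotation i = S[i:]+S[:i]):
  rot[0] = vwuuuvwuuu$
  rot[1] = wuuuvwuuu$v
  rot[2] = uuuvwuuu$vw
  rot[3] = uuvwuuu$vwu
  rot[4] = uvwuuu$vwuu
  rot[5] = vwuuu$vwuuu
  rot[6] = wuuu$vwuuuv
  rot[7] = uuu$vwuuuvw
  rot[8] = uu$vwuuuvwu
  rot[9] = u$vwuuuvwuu
  rot[10] = $vwuuuvwuuu
Sorted (with $ < everything):
  sorted[0] = $vwuuuvwuuu  (last char: 'u')
  sorted[1] = u$vwuuuvwuu  (last char: 'u')
  sorted[2] = uu$vwuuuvwu  (last char: 'u')
  sorted[3] = uuu$vwuuuvw  (last char: 'w')
  sorted[4] = uuuvwuuu$vw  (last char: 'w')
  sorted[5] = uuvwuuu$vwu  (last char: 'u')
  sorted[6] = uvwuuu$vwuu  (last char: 'u')
  sorted[7] = vwuuu$vwuuu  (last char: 'u')
  sorted[8] = vwuuuvwuuu$  (last char: '$')
  sorted[9] = wuuu$vwuuuv  (last char: 'v')
  sorted[10] = wuuuvwuuu$v  (last char: 'v')
Last column: uuuwwuuu$vv
Original string S is at sorted index 8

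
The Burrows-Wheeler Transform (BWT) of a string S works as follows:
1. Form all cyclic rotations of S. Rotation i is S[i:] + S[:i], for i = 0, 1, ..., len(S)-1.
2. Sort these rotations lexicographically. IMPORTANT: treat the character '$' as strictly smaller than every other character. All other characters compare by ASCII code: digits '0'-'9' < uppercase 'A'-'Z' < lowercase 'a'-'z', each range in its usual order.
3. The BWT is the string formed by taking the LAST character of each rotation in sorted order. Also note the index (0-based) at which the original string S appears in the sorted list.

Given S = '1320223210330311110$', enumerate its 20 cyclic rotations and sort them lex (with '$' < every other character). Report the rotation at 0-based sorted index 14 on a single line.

Answer: 23210330311110$13202

Derivation:
All 20 rotations (rotation i = S[i:]+S[:i]):
  rot[0] = 1320223210330311110$
  rot[1] = 320223210330311110$1
  rot[2] = 20223210330311110$13
  rot[3] = 0223210330311110$132
  rot[4] = 223210330311110$1320
  rot[5] = 23210330311110$13202
  rot[6] = 3210330311110$132022
  rot[7] = 210330311110$1320223
  rot[8] = 10330311110$13202232
  rot[9] = 0330311110$132022321
  rot[10] = 330311110$1320223210
  rot[11] = 30311110$13202232103
  rot[12] = 0311110$132022321033
  rot[13] = 311110$1320223210330
  rot[14] = 11110$13202232103303
  rot[15] = 1110$132022321033031
  rot[16] = 110$1320223210330311
  rot[17] = 10$13202232103303111
  rot[18] = 0$132022321033031111
  rot[19] = $1320223210330311110
Sorted (with $ < everything):
  sorted[0] = $1320223210330311110
  sorted[1] = 0$132022321033031111
  sorted[2] = 0223210330311110$132
  sorted[3] = 0311110$132022321033
  sorted[4] = 0330311110$132022321
  sorted[5] = 10$13202232103303111
  sorted[6] = 10330311110$13202232
  sorted[7] = 110$1320223210330311
  sorted[8] = 1110$132022321033031
  sorted[9] = 11110$13202232103303
  sorted[10] = 1320223210330311110$
  sorted[11] = 20223210330311110$13
  sorted[12] = 210330311110$1320223
  sorted[13] = 223210330311110$1320
  sorted[14] = 23210330311110$13202
  sorted[15] = 30311110$13202232103
  sorted[16] = 311110$1320223210330
  sorted[17] = 320223210330311110$1
  sorted[18] = 3210330311110$132022
  sorted[19] = 330311110$1320223210
sorted[14] = 23210330311110$13202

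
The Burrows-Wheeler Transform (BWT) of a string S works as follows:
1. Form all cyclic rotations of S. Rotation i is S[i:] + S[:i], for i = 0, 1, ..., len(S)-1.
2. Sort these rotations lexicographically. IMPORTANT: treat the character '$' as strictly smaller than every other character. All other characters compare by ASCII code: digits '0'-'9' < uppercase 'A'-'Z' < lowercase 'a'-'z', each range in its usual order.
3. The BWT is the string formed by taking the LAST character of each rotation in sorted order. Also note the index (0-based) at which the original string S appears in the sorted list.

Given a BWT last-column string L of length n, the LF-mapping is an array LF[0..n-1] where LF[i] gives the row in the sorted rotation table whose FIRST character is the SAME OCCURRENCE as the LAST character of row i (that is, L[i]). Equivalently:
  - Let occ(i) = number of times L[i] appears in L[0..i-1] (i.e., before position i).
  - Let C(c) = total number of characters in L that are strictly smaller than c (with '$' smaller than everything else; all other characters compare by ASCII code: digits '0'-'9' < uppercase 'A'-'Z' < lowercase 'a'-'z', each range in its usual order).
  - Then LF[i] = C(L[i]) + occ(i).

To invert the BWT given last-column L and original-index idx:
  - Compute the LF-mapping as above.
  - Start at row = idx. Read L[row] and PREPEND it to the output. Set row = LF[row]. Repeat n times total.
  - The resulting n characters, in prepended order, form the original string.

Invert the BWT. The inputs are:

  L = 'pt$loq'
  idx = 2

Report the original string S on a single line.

Answer: oqtlp$

Derivation:
LF mapping: 3 5 0 1 2 4
Walk LF starting at row 2, prepending L[row]:
  step 1: row=2, L[2]='$', prepend. Next row=LF[2]=0
  step 2: row=0, L[0]='p', prepend. Next row=LF[0]=3
  step 3: row=3, L[3]='l', prepend. Next row=LF[3]=1
  step 4: row=1, L[1]='t', prepend. Next row=LF[1]=5
  step 5: row=5, L[5]='q', prepend. Next row=LF[5]=4
  step 6: row=4, L[4]='o', prepend. Next row=LF[4]=2
Reversed output: oqtlp$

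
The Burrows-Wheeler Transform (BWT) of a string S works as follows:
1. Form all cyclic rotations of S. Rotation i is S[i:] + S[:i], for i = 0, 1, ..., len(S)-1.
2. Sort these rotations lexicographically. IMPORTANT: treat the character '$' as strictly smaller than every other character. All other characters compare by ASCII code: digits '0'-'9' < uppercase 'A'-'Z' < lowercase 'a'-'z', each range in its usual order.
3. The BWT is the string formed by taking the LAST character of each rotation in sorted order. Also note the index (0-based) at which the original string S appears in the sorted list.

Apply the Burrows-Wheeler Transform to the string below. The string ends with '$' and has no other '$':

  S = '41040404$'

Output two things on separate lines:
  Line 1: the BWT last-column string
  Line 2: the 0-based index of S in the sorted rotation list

All 9 rotations (rotation i = S[i:]+S[:i]):
  rot[0] = 41040404$
  rot[1] = 1040404$4
  rot[2] = 040404$41
  rot[3] = 40404$410
  rot[4] = 0404$4104
  rot[5] = 404$41040
  rot[6] = 04$410404
  rot[7] = 4$4104040
  rot[8] = $41040404
Sorted (with $ < everything):
  sorted[0] = $41040404  (last char: '4')
  sorted[1] = 04$410404  (last char: '4')
  sorted[2] = 0404$4104  (last char: '4')
  sorted[3] = 040404$41  (last char: '1')
  sorted[4] = 1040404$4  (last char: '4')
  sorted[5] = 4$4104040  (last char: '0')
  sorted[6] = 404$41040  (last char: '0')
  sorted[7] = 40404$410  (last char: '0')
  sorted[8] = 41040404$  (last char: '$')
Last column: 44414000$
Original string S is at sorted index 8

Answer: 44414000$
8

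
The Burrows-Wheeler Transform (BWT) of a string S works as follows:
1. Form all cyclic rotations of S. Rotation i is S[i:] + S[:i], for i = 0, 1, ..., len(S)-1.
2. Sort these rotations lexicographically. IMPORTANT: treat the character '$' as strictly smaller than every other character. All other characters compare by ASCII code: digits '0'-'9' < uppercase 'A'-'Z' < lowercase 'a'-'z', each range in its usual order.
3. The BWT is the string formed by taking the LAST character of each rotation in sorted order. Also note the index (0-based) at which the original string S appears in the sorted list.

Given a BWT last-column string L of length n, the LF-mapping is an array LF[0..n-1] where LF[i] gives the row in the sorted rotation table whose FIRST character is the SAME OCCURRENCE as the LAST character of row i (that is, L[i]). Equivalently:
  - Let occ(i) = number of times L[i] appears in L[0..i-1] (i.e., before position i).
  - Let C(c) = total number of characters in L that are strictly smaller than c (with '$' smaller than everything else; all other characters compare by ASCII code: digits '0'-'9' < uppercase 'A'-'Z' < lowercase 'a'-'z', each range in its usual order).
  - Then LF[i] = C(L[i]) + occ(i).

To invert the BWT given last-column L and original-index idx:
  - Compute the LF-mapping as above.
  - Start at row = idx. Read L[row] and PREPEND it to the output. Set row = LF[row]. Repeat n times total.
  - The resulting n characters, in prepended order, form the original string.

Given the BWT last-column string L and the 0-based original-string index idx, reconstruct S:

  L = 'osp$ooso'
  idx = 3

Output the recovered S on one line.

Answer: opoosso$

Derivation:
LF mapping: 1 6 5 0 2 3 7 4
Walk LF starting at row 3, prepending L[row]:
  step 1: row=3, L[3]='$', prepend. Next row=LF[3]=0
  step 2: row=0, L[0]='o', prepend. Next row=LF[0]=1
  step 3: row=1, L[1]='s', prepend. Next row=LF[1]=6
  step 4: row=6, L[6]='s', prepend. Next row=LF[6]=7
  step 5: row=7, L[7]='o', prepend. Next row=LF[7]=4
  step 6: row=4, L[4]='o', prepend. Next row=LF[4]=2
  step 7: row=2, L[2]='p', prepend. Next row=LF[2]=5
  step 8: row=5, L[5]='o', prepend. Next row=LF[5]=3
Reversed output: opoosso$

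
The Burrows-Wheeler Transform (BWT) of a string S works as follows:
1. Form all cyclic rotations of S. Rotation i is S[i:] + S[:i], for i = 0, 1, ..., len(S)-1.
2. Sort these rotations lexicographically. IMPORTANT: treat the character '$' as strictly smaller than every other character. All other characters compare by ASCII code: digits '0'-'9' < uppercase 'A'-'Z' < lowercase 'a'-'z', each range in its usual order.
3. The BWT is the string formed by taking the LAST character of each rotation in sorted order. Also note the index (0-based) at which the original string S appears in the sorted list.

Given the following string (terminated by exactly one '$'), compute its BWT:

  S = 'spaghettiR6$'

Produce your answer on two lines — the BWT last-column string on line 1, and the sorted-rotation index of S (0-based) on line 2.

All 12 rotations (rotation i = S[i:]+S[:i]):
  rot[0] = spaghettiR6$
  rot[1] = paghettiR6$s
  rot[2] = aghettiR6$sp
  rot[3] = ghettiR6$spa
  rot[4] = hettiR6$spag
  rot[5] = ettiR6$spagh
  rot[6] = ttiR6$spaghe
  rot[7] = tiR6$spaghet
  rot[8] = iR6$spaghett
  rot[9] = R6$spaghetti
  rot[10] = 6$spaghettiR
  rot[11] = $spaghettiR6
Sorted (with $ < everything):
  sorted[0] = $spaghettiR6  (last char: '6')
  sorted[1] = 6$spaghettiR  (last char: 'R')
  sorted[2] = R6$spaghetti  (last char: 'i')
  sorted[3] = aghettiR6$sp  (last char: 'p')
  sorted[4] = ettiR6$spagh  (last char: 'h')
  sorted[5] = ghettiR6$spa  (last char: 'a')
  sorted[6] = hettiR6$spag  (last char: 'g')
  sorted[7] = iR6$spaghett  (last char: 't')
  sorted[8] = paghettiR6$s  (last char: 's')
  sorted[9] = spaghettiR6$  (last char: '$')
  sorted[10] = tiR6$spaghet  (last char: 't')
  sorted[11] = ttiR6$spaghe  (last char: 'e')
Last column: 6Riphagts$te
Original string S is at sorted index 9

Answer: 6Riphagts$te
9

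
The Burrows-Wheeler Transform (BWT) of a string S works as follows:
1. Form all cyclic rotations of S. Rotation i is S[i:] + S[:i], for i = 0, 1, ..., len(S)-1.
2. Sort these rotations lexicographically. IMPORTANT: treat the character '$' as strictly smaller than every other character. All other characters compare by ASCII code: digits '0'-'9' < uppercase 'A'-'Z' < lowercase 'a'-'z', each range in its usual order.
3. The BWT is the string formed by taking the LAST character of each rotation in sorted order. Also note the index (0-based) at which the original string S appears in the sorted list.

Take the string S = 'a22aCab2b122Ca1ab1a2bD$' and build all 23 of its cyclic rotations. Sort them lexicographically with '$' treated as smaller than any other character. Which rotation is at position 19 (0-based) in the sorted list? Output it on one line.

Answer: b122Ca1ab1a2bD$a22aCab2

Derivation:
All 23 rotations (rotation i = S[i:]+S[:i]):
  rot[0] = a22aCab2b122Ca1ab1a2bD$
  rot[1] = 22aCab2b122Ca1ab1a2bD$a
  rot[2] = 2aCab2b122Ca1ab1a2bD$a2
  rot[3] = aCab2b122Ca1ab1a2bD$a22
  rot[4] = Cab2b122Ca1ab1a2bD$a22a
  rot[5] = ab2b122Ca1ab1a2bD$a22aC
  rot[6] = b2b122Ca1ab1a2bD$a22aCa
  rot[7] = 2b122Ca1ab1a2bD$a22aCab
  rot[8] = b122Ca1ab1a2bD$a22aCab2
  rot[9] = 122Ca1ab1a2bD$a22aCab2b
  rot[10] = 22Ca1ab1a2bD$a22aCab2b1
  rot[11] = 2Ca1ab1a2bD$a22aCab2b12
  rot[12] = Ca1ab1a2bD$a22aCab2b122
  rot[13] = a1ab1a2bD$a22aCab2b122C
  rot[14] = 1ab1a2bD$a22aCab2b122Ca
  rot[15] = ab1a2bD$a22aCab2b122Ca1
  rot[16] = b1a2bD$a22aCab2b122Ca1a
  rot[17] = 1a2bD$a22aCab2b122Ca1ab
  rot[18] = a2bD$a22aCab2b122Ca1ab1
  rot[19] = 2bD$a22aCab2b122Ca1ab1a
  rot[20] = bD$a22aCab2b122Ca1ab1a2
  rot[21] = D$a22aCab2b122Ca1ab1a2b
  rot[22] = $a22aCab2b122Ca1ab1a2bD
Sorted (with $ < everything):
  sorted[0] = $a22aCab2b122Ca1ab1a2bD
  sorted[1] = 122Ca1ab1a2bD$a22aCab2b
  sorted[2] = 1a2bD$a22aCab2b122Ca1ab
  sorted[3] = 1ab1a2bD$a22aCab2b122Ca
  sorted[4] = 22Ca1ab1a2bD$a22aCab2b1
  sorted[5] = 22aCab2b122Ca1ab1a2bD$a
  sorted[6] = 2Ca1ab1a2bD$a22aCab2b12
  sorted[7] = 2aCab2b122Ca1ab1a2bD$a2
  sorted[8] = 2b122Ca1ab1a2bD$a22aCab
  sorted[9] = 2bD$a22aCab2b122Ca1ab1a
  sorted[10] = Ca1ab1a2bD$a22aCab2b122
  sorted[11] = Cab2b122Ca1ab1a2bD$a22a
  sorted[12] = D$a22aCab2b122Ca1ab1a2b
  sorted[13] = a1ab1a2bD$a22aCab2b122C
  sorted[14] = a22aCab2b122Ca1ab1a2bD$
  sorted[15] = a2bD$a22aCab2b122Ca1ab1
  sorted[16] = aCab2b122Ca1ab1a2bD$a22
  sorted[17] = ab1a2bD$a22aCab2b122Ca1
  sorted[18] = ab2b122Ca1ab1a2bD$a22aC
  sorted[19] = b122Ca1ab1a2bD$a22aCab2
  sorted[20] = b1a2bD$a22aCab2b122Ca1a
  sorted[21] = b2b122Ca1ab1a2bD$a22aCa
  sorted[22] = bD$a22aCab2b122Ca1ab1a2
sorted[19] = b122Ca1ab1a2bD$a22aCab2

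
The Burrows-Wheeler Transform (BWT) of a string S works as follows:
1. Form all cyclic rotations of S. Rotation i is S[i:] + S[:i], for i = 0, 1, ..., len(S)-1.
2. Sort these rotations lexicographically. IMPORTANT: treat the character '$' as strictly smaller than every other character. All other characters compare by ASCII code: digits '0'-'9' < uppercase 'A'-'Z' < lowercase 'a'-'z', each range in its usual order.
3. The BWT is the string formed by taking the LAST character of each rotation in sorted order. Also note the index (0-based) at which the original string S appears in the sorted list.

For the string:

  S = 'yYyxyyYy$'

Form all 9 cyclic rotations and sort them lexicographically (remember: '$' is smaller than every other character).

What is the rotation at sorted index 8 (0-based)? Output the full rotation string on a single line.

Answer: yyYy$yYyx

Derivation:
All 9 rotations (rotation i = S[i:]+S[:i]):
  rot[0] = yYyxyyYy$
  rot[1] = YyxyyYy$y
  rot[2] = yxyyYy$yY
  rot[3] = xyyYy$yYy
  rot[4] = yyYy$yYyx
  rot[5] = yYy$yYyxy
  rot[6] = Yy$yYyxyy
  rot[7] = y$yYyxyyY
  rot[8] = $yYyxyyYy
Sorted (with $ < everything):
  sorted[0] = $yYyxyyYy
  sorted[1] = Yy$yYyxyy
  sorted[2] = YyxyyYy$y
  sorted[3] = xyyYy$yYy
  sorted[4] = y$yYyxyyY
  sorted[5] = yYy$yYyxy
  sorted[6] = yYyxyyYy$
  sorted[7] = yxyyYy$yY
  sorted[8] = yyYy$yYyx
sorted[8] = yyYy$yYyx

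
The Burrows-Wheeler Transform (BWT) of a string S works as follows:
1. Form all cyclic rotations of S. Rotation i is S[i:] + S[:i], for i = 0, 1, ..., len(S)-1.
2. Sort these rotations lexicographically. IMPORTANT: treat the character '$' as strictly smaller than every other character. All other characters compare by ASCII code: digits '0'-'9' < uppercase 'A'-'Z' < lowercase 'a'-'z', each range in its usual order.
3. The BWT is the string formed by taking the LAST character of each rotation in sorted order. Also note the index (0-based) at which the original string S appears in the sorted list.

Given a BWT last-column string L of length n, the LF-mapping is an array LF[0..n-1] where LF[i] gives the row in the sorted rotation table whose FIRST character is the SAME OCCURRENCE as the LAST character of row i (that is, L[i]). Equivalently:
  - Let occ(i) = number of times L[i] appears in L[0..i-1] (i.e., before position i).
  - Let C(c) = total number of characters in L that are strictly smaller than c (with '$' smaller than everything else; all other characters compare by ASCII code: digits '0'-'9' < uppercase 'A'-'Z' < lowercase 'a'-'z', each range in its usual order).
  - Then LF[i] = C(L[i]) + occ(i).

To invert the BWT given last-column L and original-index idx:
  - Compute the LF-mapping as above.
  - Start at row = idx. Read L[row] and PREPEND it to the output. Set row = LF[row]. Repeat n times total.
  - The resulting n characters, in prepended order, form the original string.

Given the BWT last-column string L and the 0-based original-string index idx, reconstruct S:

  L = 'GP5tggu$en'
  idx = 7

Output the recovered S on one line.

LF mapping: 2 3 1 8 5 6 9 0 4 7
Walk LF starting at row 7, prepending L[row]:
  step 1: row=7, L[7]='$', prepend. Next row=LF[7]=0
  step 2: row=0, L[0]='G', prepend. Next row=LF[0]=2
  step 3: row=2, L[2]='5', prepend. Next row=LF[2]=1
  step 4: row=1, L[1]='P', prepend. Next row=LF[1]=3
  step 5: row=3, L[3]='t', prepend. Next row=LF[3]=8
  step 6: row=8, L[8]='e', prepend. Next row=LF[8]=4
  step 7: row=4, L[4]='g', prepend. Next row=LF[4]=5
  step 8: row=5, L[5]='g', prepend. Next row=LF[5]=6
  step 9: row=6, L[6]='u', prepend. Next row=LF[6]=9
  step 10: row=9, L[9]='n', prepend. Next row=LF[9]=7
Reversed output: nuggetP5G$

Answer: nuggetP5G$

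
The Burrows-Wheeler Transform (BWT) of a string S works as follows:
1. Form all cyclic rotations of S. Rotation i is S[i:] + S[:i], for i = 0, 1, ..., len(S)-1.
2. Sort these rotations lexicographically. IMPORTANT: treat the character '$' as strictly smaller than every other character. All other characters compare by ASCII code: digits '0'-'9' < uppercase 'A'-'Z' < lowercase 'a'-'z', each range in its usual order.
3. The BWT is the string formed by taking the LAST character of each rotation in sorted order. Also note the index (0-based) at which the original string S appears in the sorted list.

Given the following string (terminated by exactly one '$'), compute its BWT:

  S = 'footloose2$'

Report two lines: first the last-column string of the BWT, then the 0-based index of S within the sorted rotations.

All 11 rotations (rotation i = S[i:]+S[:i]):
  rot[0] = footloose2$
  rot[1] = ootloose2$f
  rot[2] = otloose2$fo
  rot[3] = tloose2$foo
  rot[4] = loose2$foot
  rot[5] = oose2$footl
  rot[6] = ose2$footlo
  rot[7] = se2$footloo
  rot[8] = e2$footloos
  rot[9] = 2$footloose
  rot[10] = $footloose2
Sorted (with $ < everything):
  sorted[0] = $footloose2  (last char: '2')
  sorted[1] = 2$footloose  (last char: 'e')
  sorted[2] = e2$footloos  (last char: 's')
  sorted[3] = footloose2$  (last char: '$')
  sorted[4] = loose2$foot  (last char: 't')
  sorted[5] = oose2$footl  (last char: 'l')
  sorted[6] = ootloose2$f  (last char: 'f')
  sorted[7] = ose2$footlo  (last char: 'o')
  sorted[8] = otloose2$fo  (last char: 'o')
  sorted[9] = se2$footloo  (last char: 'o')
  sorted[10] = tloose2$foo  (last char: 'o')
Last column: 2es$tlfoooo
Original string S is at sorted index 3

Answer: 2es$tlfoooo
3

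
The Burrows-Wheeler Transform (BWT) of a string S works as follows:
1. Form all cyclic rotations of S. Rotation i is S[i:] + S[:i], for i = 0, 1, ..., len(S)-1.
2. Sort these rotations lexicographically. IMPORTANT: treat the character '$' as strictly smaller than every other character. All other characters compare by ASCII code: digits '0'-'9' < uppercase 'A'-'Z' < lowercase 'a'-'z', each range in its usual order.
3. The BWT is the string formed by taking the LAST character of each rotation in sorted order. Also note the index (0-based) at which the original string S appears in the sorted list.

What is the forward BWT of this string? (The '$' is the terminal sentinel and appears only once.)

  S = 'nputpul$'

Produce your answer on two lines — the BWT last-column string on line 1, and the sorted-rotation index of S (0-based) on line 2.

Answer: lu$tnupp
2

Derivation:
All 8 rotations (rotation i = S[i:]+S[:i]):
  rot[0] = nputpul$
  rot[1] = putpul$n
  rot[2] = utpul$np
  rot[3] = tpul$npu
  rot[4] = pul$nput
  rot[5] = ul$nputp
  rot[6] = l$nputpu
  rot[7] = $nputpul
Sorted (with $ < everything):
  sorted[0] = $nputpul  (last char: 'l')
  sorted[1] = l$nputpu  (last char: 'u')
  sorted[2] = nputpul$  (last char: '$')
  sorted[3] = pul$nput  (last char: 't')
  sorted[4] = putpul$n  (last char: 'n')
  sorted[5] = tpul$npu  (last char: 'u')
  sorted[6] = ul$nputp  (last char: 'p')
  sorted[7] = utpul$np  (last char: 'p')
Last column: lu$tnupp
Original string S is at sorted index 2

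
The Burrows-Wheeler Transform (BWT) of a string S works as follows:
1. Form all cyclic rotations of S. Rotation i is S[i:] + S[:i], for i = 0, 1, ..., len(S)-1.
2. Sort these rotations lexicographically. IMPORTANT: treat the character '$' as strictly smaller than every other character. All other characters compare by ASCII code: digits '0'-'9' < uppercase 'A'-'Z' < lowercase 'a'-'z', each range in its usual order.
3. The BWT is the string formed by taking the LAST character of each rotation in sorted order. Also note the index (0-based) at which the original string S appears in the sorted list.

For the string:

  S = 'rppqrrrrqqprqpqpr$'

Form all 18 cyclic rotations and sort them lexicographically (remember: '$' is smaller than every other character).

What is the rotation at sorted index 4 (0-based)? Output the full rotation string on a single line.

All 18 rotations (rotation i = S[i:]+S[:i]):
  rot[0] = rppqrrrrqqprqpqpr$
  rot[1] = ppqrrrrqqprqpqpr$r
  rot[2] = pqrrrrqqprqpqpr$rp
  rot[3] = qrrrrqqprqpqpr$rpp
  rot[4] = rrrrqqprqpqpr$rppq
  rot[5] = rrrqqprqpqpr$rppqr
  rot[6] = rrqqprqpqpr$rppqrr
  rot[7] = rqqprqpqpr$rppqrrr
  rot[8] = qqprqpqpr$rppqrrrr
  rot[9] = qprqpqpr$rppqrrrrq
  rot[10] = prqpqpr$rppqrrrrqq
  rot[11] = rqpqpr$rppqrrrrqqp
  rot[12] = qpqpr$rppqrrrrqqpr
  rot[13] = pqpr$rppqrrrrqqprq
  rot[14] = qpr$rppqrrrrqqprqp
  rot[15] = pr$rppqrrrrqqprqpq
  rot[16] = r$rppqrrrrqqprqpqp
  rot[17] = $rppqrrrrqqprqpqpr
Sorted (with $ < everything):
  sorted[0] = $rppqrrrrqqprqpqpr
  sorted[1] = ppqrrrrqqprqpqpr$r
  sorted[2] = pqpr$rppqrrrrqqprq
  sorted[3] = pqrrrrqqprqpqpr$rp
  sorted[4] = pr$rppqrrrrqqprqpq
  sorted[5] = prqpqpr$rppqrrrrqq
  sorted[6] = qpqpr$rppqrrrrqqpr
  sorted[7] = qpr$rppqrrrrqqprqp
  sorted[8] = qprqpqpr$rppqrrrrq
  sorted[9] = qqprqpqpr$rppqrrrr
  sorted[10] = qrrrrqqprqpqpr$rpp
  sorted[11] = r$rppqrrrrqqprqpqp
  sorted[12] = rppqrrrrqqprqpqpr$
  sorted[13] = rqpqpr$rppqrrrrqqp
  sorted[14] = rqqprqpqpr$rppqrrr
  sorted[15] = rrqqprqpqpr$rppqrr
  sorted[16] = rrrqqprqpqpr$rppqr
  sorted[17] = rrrrqqprqpqpr$rppq
sorted[4] = pr$rppqrrrrqqprqpq

Answer: pr$rppqrrrrqqprqpq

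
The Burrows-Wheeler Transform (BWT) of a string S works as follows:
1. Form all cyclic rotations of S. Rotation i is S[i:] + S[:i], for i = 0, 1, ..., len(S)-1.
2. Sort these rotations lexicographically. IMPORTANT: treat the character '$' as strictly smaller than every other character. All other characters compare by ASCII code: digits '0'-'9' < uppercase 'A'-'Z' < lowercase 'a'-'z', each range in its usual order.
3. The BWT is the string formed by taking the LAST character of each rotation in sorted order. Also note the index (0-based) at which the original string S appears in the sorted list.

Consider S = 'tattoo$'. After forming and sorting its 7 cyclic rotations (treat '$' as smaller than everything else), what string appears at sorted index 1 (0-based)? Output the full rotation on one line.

Answer: attoo$t

Derivation:
All 7 rotations (rotation i = S[i:]+S[:i]):
  rot[0] = tattoo$
  rot[1] = attoo$t
  rot[2] = ttoo$ta
  rot[3] = too$tat
  rot[4] = oo$tatt
  rot[5] = o$tatto
  rot[6] = $tattoo
Sorted (with $ < everything):
  sorted[0] = $tattoo
  sorted[1] = attoo$t
  sorted[2] = o$tatto
  sorted[3] = oo$tatt
  sorted[4] = tattoo$
  sorted[5] = too$tat
  sorted[6] = ttoo$ta
sorted[1] = attoo$t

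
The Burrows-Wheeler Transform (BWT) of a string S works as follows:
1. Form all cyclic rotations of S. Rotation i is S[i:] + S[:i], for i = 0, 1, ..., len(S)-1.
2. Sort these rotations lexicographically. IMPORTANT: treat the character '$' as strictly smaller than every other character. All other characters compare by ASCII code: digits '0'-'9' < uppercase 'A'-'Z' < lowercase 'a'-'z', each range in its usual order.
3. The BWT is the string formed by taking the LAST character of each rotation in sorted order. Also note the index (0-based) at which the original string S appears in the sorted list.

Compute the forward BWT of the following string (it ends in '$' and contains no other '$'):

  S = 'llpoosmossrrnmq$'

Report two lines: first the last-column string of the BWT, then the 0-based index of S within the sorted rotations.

All 16 rotations (rotation i = S[i:]+S[:i]):
  rot[0] = llpoosmossrrnmq$
  rot[1] = lpoosmossrrnmq$l
  rot[2] = poosmossrrnmq$ll
  rot[3] = oosmossrrnmq$llp
  rot[4] = osmossrrnmq$llpo
  rot[5] = smossrrnmq$llpoo
  rot[6] = mossrrnmq$llpoos
  rot[7] = ossrrnmq$llpoosm
  rot[8] = ssrrnmq$llpoosmo
  rot[9] = srrnmq$llpoosmos
  rot[10] = rrnmq$llpoosmoss
  rot[11] = rnmq$llpoosmossr
  rot[12] = nmq$llpoosmossrr
  rot[13] = mq$llpoosmossrrn
  rot[14] = q$llpoosmossrrnm
  rot[15] = $llpoosmossrrnmq
Sorted (with $ < everything):
  sorted[0] = $llpoosmossrrnmq  (last char: 'q')
  sorted[1] = llpoosmossrrnmq$  (last char: '$')
  sorted[2] = lpoosmossrrnmq$l  (last char: 'l')
  sorted[3] = mossrrnmq$llpoos  (last char: 's')
  sorted[4] = mq$llpoosmossrrn  (last char: 'n')
  sorted[5] = nmq$llpoosmossrr  (last char: 'r')
  sorted[6] = oosmossrrnmq$llp  (last char: 'p')
  sorted[7] = osmossrrnmq$llpo  (last char: 'o')
  sorted[8] = ossrrnmq$llpoosm  (last char: 'm')
  sorted[9] = poosmossrrnmq$ll  (last char: 'l')
  sorted[10] = q$llpoosmossrrnm  (last char: 'm')
  sorted[11] = rnmq$llpoosmossr  (last char: 'r')
  sorted[12] = rrnmq$llpoosmoss  (last char: 's')
  sorted[13] = smossrrnmq$llpoo  (last char: 'o')
  sorted[14] = srrnmq$llpoosmos  (last char: 's')
  sorted[15] = ssrrnmq$llpoosmo  (last char: 'o')
Last column: q$lsnrpomlmrsoso
Original string S is at sorted index 1

Answer: q$lsnrpomlmrsoso
1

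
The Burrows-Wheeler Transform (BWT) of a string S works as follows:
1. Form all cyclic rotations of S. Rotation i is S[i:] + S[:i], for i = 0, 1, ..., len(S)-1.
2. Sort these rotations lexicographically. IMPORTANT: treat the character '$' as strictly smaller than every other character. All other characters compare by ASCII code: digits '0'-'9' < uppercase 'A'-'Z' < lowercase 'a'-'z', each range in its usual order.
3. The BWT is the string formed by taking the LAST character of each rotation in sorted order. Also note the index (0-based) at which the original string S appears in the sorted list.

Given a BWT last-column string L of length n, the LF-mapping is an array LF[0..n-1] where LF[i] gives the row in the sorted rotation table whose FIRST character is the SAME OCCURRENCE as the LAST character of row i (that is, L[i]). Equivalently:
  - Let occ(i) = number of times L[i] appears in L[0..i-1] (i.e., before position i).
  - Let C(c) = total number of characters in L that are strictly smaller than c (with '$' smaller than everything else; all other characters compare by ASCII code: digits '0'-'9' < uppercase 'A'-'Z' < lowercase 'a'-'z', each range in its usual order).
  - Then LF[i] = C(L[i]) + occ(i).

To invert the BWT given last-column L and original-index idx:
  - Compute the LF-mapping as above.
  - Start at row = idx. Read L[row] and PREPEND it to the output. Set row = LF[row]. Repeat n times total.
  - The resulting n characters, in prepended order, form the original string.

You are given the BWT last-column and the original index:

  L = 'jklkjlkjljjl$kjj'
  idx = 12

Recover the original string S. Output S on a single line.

Answer: ljjkjjlkljkjlkj$

Derivation:
LF mapping: 1 8 12 9 2 13 10 3 14 4 5 15 0 11 6 7
Walk LF starting at row 12, prepending L[row]:
  step 1: row=12, L[12]='$', prepend. Next row=LF[12]=0
  step 2: row=0, L[0]='j', prepend. Next row=LF[0]=1
  step 3: row=1, L[1]='k', prepend. Next row=LF[1]=8
  step 4: row=8, L[8]='l', prepend. Next row=LF[8]=14
  step 5: row=14, L[14]='j', prepend. Next row=LF[14]=6
  step 6: row=6, L[6]='k', prepend. Next row=LF[6]=10
  step 7: row=10, L[10]='j', prepend. Next row=LF[10]=5
  step 8: row=5, L[5]='l', prepend. Next row=LF[5]=13
  step 9: row=13, L[13]='k', prepend. Next row=LF[13]=11
  step 10: row=11, L[11]='l', prepend. Next row=LF[11]=15
  step 11: row=15, L[15]='j', prepend. Next row=LF[15]=7
  step 12: row=7, L[7]='j', prepend. Next row=LF[7]=3
  step 13: row=3, L[3]='k', prepend. Next row=LF[3]=9
  step 14: row=9, L[9]='j', prepend. Next row=LF[9]=4
  step 15: row=4, L[4]='j', prepend. Next row=LF[4]=2
  step 16: row=2, L[2]='l', prepend. Next row=LF[2]=12
Reversed output: ljjkjjlkljkjlkj$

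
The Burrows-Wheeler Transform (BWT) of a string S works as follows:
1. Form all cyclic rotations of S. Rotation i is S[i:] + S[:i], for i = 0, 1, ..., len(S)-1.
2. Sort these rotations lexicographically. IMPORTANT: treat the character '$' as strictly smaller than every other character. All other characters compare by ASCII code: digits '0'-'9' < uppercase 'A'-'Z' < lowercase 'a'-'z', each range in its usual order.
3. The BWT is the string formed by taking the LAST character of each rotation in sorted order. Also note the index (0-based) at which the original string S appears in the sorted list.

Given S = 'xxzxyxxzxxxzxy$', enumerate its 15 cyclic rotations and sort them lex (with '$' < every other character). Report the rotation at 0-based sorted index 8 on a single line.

Answer: xzxy$xxzxyxxzxx

Derivation:
All 15 rotations (rotation i = S[i:]+S[:i]):
  rot[0] = xxzxyxxzxxxzxy$
  rot[1] = xzxyxxzxxxzxy$x
  rot[2] = zxyxxzxxxzxy$xx
  rot[3] = xyxxzxxxzxy$xxz
  rot[4] = yxxzxxxzxy$xxzx
  rot[5] = xxzxxxzxy$xxzxy
  rot[6] = xzxxxzxy$xxzxyx
  rot[7] = zxxxzxy$xxzxyxx
  rot[8] = xxxzxy$xxzxyxxz
  rot[9] = xxzxy$xxzxyxxzx
  rot[10] = xzxy$xxzxyxxzxx
  rot[11] = zxy$xxzxyxxzxxx
  rot[12] = xy$xxzxyxxzxxxz
  rot[13] = y$xxzxyxxzxxxzx
  rot[14] = $xxzxyxxzxxxzxy
Sorted (with $ < everything):
  sorted[0] = $xxzxyxxzxxxzxy
  sorted[1] = xxxzxy$xxzxyxxz
  sorted[2] = xxzxxxzxy$xxzxy
  sorted[3] = xxzxy$xxzxyxxzx
  sorted[4] = xxzxyxxzxxxzxy$
  sorted[5] = xy$xxzxyxxzxxxz
  sorted[6] = xyxxzxxxzxy$xxz
  sorted[7] = xzxxxzxy$xxzxyx
  sorted[8] = xzxy$xxzxyxxzxx
  sorted[9] = xzxyxxzxxxzxy$x
  sorted[10] = y$xxzxyxxzxxxzx
  sorted[11] = yxxzxxxzxy$xxzx
  sorted[12] = zxxxzxy$xxzxyxx
  sorted[13] = zxy$xxzxyxxzxxx
  sorted[14] = zxyxxzxxxzxy$xx
sorted[8] = xzxy$xxzxyxxzxx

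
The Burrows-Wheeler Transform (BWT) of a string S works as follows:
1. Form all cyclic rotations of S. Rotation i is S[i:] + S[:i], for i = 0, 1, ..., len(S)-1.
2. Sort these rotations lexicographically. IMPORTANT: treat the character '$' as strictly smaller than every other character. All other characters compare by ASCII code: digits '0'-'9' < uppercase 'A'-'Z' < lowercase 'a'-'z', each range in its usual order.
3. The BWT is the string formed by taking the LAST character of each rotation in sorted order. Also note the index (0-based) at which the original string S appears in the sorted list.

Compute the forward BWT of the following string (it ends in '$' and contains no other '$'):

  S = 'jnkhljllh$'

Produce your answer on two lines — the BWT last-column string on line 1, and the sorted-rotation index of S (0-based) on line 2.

All 10 rotations (rotation i = S[i:]+S[:i]):
  rot[0] = jnkhljllh$
  rot[1] = nkhljllh$j
  rot[2] = khljllh$jn
  rot[3] = hljllh$jnk
  rot[4] = ljllh$jnkh
  rot[5] = jllh$jnkhl
  rot[6] = llh$jnkhlj
  rot[7] = lh$jnkhljl
  rot[8] = h$jnkhljll
  rot[9] = $jnkhljllh
Sorted (with $ < everything):
  sorted[0] = $jnkhljllh  (last char: 'h')
  sorted[1] = h$jnkhljll  (last char: 'l')
  sorted[2] = hljllh$jnk  (last char: 'k')
  sorted[3] = jllh$jnkhl  (last char: 'l')
  sorted[4] = jnkhljllh$  (last char: '$')
  sorted[5] = khljllh$jn  (last char: 'n')
  sorted[6] = lh$jnkhljl  (last char: 'l')
  sorted[7] = ljllh$jnkh  (last char: 'h')
  sorted[8] = llh$jnkhlj  (last char: 'j')
  sorted[9] = nkhljllh$j  (last char: 'j')
Last column: hlkl$nlhjj
Original string S is at sorted index 4

Answer: hlkl$nlhjj
4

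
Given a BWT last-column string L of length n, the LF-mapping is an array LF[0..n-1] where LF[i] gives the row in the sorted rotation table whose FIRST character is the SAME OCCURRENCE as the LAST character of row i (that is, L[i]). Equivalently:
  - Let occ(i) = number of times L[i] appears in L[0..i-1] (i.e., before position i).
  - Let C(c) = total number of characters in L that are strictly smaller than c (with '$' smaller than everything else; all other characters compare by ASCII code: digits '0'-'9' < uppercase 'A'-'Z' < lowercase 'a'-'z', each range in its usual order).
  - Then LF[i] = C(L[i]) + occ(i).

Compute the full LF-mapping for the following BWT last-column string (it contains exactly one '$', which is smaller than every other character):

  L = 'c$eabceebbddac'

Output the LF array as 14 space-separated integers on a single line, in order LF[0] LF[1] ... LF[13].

Char counts: '$':1, 'a':2, 'b':3, 'c':3, 'd':2, 'e':3
C (first-col start): C('$')=0, C('a')=1, C('b')=3, C('c')=6, C('d')=9, C('e')=11
L[0]='c': occ=0, LF[0]=C('c')+0=6+0=6
L[1]='$': occ=0, LF[1]=C('$')+0=0+0=0
L[2]='e': occ=0, LF[2]=C('e')+0=11+0=11
L[3]='a': occ=0, LF[3]=C('a')+0=1+0=1
L[4]='b': occ=0, LF[4]=C('b')+0=3+0=3
L[5]='c': occ=1, LF[5]=C('c')+1=6+1=7
L[6]='e': occ=1, LF[6]=C('e')+1=11+1=12
L[7]='e': occ=2, LF[7]=C('e')+2=11+2=13
L[8]='b': occ=1, LF[8]=C('b')+1=3+1=4
L[9]='b': occ=2, LF[9]=C('b')+2=3+2=5
L[10]='d': occ=0, LF[10]=C('d')+0=9+0=9
L[11]='d': occ=1, LF[11]=C('d')+1=9+1=10
L[12]='a': occ=1, LF[12]=C('a')+1=1+1=2
L[13]='c': occ=2, LF[13]=C('c')+2=6+2=8

Answer: 6 0 11 1 3 7 12 13 4 5 9 10 2 8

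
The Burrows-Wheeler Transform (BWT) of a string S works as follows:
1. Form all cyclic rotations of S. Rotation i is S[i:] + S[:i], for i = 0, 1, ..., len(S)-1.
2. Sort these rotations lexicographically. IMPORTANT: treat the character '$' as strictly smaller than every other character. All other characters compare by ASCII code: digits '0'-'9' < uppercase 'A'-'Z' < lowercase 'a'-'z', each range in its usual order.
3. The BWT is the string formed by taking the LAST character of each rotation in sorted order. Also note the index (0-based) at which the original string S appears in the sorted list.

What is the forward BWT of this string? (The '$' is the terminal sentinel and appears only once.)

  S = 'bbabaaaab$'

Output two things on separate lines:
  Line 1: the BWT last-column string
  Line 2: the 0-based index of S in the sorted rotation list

All 10 rotations (rotation i = S[i:]+S[:i]):
  rot[0] = bbabaaaab$
  rot[1] = babaaaab$b
  rot[2] = abaaaab$bb
  rot[3] = baaaab$bba
  rot[4] = aaaab$bbab
  rot[5] = aaab$bbaba
  rot[6] = aab$bbabaa
  rot[7] = ab$bbabaaa
  rot[8] = b$bbabaaaa
  rot[9] = $bbabaaaab
Sorted (with $ < everything):
  sorted[0] = $bbabaaaab  (last char: 'b')
  sorted[1] = aaaab$bbab  (last char: 'b')
  sorted[2] = aaab$bbaba  (last char: 'a')
  sorted[3] = aab$bbabaa  (last char: 'a')
  sorted[4] = ab$bbabaaa  (last char: 'a')
  sorted[5] = abaaaab$bb  (last char: 'b')
  sorted[6] = b$bbabaaaa  (last char: 'a')
  sorted[7] = baaaab$bba  (last char: 'a')
  sorted[8] = babaaaab$b  (last char: 'b')
  sorted[9] = bbabaaaab$  (last char: '$')
Last column: bbaaabaab$
Original string S is at sorted index 9

Answer: bbaaabaab$
9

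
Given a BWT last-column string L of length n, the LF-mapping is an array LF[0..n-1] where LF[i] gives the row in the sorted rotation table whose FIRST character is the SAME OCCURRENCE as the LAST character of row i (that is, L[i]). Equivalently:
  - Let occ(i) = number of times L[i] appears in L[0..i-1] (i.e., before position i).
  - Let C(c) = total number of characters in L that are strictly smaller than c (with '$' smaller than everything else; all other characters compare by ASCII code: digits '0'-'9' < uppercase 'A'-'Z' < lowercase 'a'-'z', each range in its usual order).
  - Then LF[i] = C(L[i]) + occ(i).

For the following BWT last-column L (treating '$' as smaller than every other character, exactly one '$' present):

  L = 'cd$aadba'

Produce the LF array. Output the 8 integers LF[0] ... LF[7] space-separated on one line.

Answer: 5 6 0 1 2 7 4 3

Derivation:
Char counts: '$':1, 'a':3, 'b':1, 'c':1, 'd':2
C (first-col start): C('$')=0, C('a')=1, C('b')=4, C('c')=5, C('d')=6
L[0]='c': occ=0, LF[0]=C('c')+0=5+0=5
L[1]='d': occ=0, LF[1]=C('d')+0=6+0=6
L[2]='$': occ=0, LF[2]=C('$')+0=0+0=0
L[3]='a': occ=0, LF[3]=C('a')+0=1+0=1
L[4]='a': occ=1, LF[4]=C('a')+1=1+1=2
L[5]='d': occ=1, LF[5]=C('d')+1=6+1=7
L[6]='b': occ=0, LF[6]=C('b')+0=4+0=4
L[7]='a': occ=2, LF[7]=C('a')+2=1+2=3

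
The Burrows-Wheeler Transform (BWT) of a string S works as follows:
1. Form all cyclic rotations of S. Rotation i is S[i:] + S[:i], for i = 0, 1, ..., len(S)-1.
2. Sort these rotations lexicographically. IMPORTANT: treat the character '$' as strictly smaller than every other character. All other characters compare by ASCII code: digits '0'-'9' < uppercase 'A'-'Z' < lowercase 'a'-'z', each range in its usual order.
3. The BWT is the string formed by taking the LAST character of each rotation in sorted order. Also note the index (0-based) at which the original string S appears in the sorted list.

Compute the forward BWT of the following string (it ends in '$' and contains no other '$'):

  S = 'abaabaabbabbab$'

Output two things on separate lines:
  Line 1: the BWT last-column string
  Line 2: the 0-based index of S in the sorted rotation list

All 15 rotations (rotation i = S[i:]+S[:i]):
  rot[0] = abaabaabbabbab$
  rot[1] = baabaabbabbab$a
  rot[2] = aabaabbabbab$ab
  rot[3] = abaabbabbab$aba
  rot[4] = baabbabbab$abaa
  rot[5] = aabbabbab$abaab
  rot[6] = abbabbab$abaaba
  rot[7] = bbabbab$abaabaa
  rot[8] = babbab$abaabaab
  rot[9] = abbab$abaabaabb
  rot[10] = bbab$abaabaabba
  rot[11] = bab$abaabaabbab
  rot[12] = ab$abaabaabbabb
  rot[13] = b$abaabaabbabba
  rot[14] = $abaabaabbabbab
Sorted (with $ < everything):
  sorted[0] = $abaabaabbabbab  (last char: 'b')
  sorted[1] = aabaabbabbab$ab  (last char: 'b')
  sorted[2] = aabbabbab$abaab  (last char: 'b')
  sorted[3] = ab$abaabaabbabb  (last char: 'b')
  sorted[4] = abaabaabbabbab$  (last char: '$')
  sorted[5] = abaabbabbab$aba  (last char: 'a')
  sorted[6] = abbab$abaabaabb  (last char: 'b')
  sorted[7] = abbabbab$abaaba  (last char: 'a')
  sorted[8] = b$abaabaabbabba  (last char: 'a')
  sorted[9] = baabaabbabbab$a  (last char: 'a')
  sorted[10] = baabbabbab$abaa  (last char: 'a')
  sorted[11] = bab$abaabaabbab  (last char: 'b')
  sorted[12] = babbab$abaabaab  (last char: 'b')
  sorted[13] = bbab$abaabaabba  (last char: 'a')
  sorted[14] = bbabbab$abaabaa  (last char: 'a')
Last column: bbbb$abaaaabbaa
Original string S is at sorted index 4

Answer: bbbb$abaaaabbaa
4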